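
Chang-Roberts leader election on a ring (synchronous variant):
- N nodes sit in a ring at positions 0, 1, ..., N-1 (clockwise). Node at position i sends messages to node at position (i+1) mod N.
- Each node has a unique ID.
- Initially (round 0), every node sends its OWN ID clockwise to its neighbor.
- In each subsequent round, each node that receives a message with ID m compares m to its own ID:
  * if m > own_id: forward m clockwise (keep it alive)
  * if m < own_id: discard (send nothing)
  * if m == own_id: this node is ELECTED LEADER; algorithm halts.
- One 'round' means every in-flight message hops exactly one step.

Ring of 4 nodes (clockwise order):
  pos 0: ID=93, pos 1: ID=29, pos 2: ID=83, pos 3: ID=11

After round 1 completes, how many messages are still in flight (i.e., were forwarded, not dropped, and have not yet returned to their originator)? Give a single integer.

Answer: 2

Derivation:
Round 1: pos1(id29) recv 93: fwd; pos2(id83) recv 29: drop; pos3(id11) recv 83: fwd; pos0(id93) recv 11: drop
After round 1: 2 messages still in flight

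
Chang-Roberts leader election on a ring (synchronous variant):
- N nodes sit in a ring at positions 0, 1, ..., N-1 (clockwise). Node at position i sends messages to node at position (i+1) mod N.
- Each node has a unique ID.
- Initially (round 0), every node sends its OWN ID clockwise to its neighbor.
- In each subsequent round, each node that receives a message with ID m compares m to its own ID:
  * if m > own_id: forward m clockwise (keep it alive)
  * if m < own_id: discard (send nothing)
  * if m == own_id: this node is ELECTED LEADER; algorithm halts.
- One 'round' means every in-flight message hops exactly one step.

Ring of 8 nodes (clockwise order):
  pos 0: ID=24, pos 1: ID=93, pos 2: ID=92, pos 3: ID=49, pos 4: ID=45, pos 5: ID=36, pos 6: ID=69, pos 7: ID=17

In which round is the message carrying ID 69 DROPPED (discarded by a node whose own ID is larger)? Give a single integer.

Round 1: pos1(id93) recv 24: drop; pos2(id92) recv 93: fwd; pos3(id49) recv 92: fwd; pos4(id45) recv 49: fwd; pos5(id36) recv 45: fwd; pos6(id69) recv 36: drop; pos7(id17) recv 69: fwd; pos0(id24) recv 17: drop
Round 2: pos3(id49) recv 93: fwd; pos4(id45) recv 92: fwd; pos5(id36) recv 49: fwd; pos6(id69) recv 45: drop; pos0(id24) recv 69: fwd
Round 3: pos4(id45) recv 93: fwd; pos5(id36) recv 92: fwd; pos6(id69) recv 49: drop; pos1(id93) recv 69: drop
Round 4: pos5(id36) recv 93: fwd; pos6(id69) recv 92: fwd
Round 5: pos6(id69) recv 93: fwd; pos7(id17) recv 92: fwd
Round 6: pos7(id17) recv 93: fwd; pos0(id24) recv 92: fwd
Round 7: pos0(id24) recv 93: fwd; pos1(id93) recv 92: drop
Round 8: pos1(id93) recv 93: ELECTED
Message ID 69 originates at pos 6; dropped at pos 1 in round 3

Answer: 3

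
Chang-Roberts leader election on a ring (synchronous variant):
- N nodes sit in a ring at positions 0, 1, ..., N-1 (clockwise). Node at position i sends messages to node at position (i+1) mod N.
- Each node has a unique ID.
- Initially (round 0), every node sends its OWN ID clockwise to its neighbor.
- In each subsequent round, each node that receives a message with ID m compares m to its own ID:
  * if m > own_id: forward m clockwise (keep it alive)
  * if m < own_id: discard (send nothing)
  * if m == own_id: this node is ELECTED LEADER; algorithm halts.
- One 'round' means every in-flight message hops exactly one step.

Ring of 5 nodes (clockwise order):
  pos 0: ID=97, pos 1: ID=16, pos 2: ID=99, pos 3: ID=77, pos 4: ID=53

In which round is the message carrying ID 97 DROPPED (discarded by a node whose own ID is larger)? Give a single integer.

Answer: 2

Derivation:
Round 1: pos1(id16) recv 97: fwd; pos2(id99) recv 16: drop; pos3(id77) recv 99: fwd; pos4(id53) recv 77: fwd; pos0(id97) recv 53: drop
Round 2: pos2(id99) recv 97: drop; pos4(id53) recv 99: fwd; pos0(id97) recv 77: drop
Round 3: pos0(id97) recv 99: fwd
Round 4: pos1(id16) recv 99: fwd
Round 5: pos2(id99) recv 99: ELECTED
Message ID 97 originates at pos 0; dropped at pos 2 in round 2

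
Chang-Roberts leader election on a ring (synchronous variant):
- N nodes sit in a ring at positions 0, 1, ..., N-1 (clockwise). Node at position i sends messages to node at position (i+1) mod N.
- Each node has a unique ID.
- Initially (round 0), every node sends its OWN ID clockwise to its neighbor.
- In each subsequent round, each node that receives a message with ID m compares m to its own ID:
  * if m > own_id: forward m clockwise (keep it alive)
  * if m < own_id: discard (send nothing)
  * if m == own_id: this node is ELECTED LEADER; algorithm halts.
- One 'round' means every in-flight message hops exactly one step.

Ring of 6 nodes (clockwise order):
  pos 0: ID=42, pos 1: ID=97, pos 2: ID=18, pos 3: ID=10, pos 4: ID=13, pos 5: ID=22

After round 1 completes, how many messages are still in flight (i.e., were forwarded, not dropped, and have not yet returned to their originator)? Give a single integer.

Answer: 2

Derivation:
Round 1: pos1(id97) recv 42: drop; pos2(id18) recv 97: fwd; pos3(id10) recv 18: fwd; pos4(id13) recv 10: drop; pos5(id22) recv 13: drop; pos0(id42) recv 22: drop
After round 1: 2 messages still in flight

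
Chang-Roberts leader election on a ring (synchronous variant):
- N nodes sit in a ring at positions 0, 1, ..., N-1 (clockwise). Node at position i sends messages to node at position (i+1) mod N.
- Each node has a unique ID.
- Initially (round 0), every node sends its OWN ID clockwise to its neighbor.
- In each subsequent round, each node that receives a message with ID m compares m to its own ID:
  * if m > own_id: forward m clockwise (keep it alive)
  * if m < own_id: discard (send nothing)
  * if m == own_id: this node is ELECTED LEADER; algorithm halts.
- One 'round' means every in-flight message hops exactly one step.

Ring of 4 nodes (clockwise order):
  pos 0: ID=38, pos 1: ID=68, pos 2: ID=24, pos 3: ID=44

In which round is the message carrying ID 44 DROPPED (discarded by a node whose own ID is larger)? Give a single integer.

Answer: 2

Derivation:
Round 1: pos1(id68) recv 38: drop; pos2(id24) recv 68: fwd; pos3(id44) recv 24: drop; pos0(id38) recv 44: fwd
Round 2: pos3(id44) recv 68: fwd; pos1(id68) recv 44: drop
Round 3: pos0(id38) recv 68: fwd
Round 4: pos1(id68) recv 68: ELECTED
Message ID 44 originates at pos 3; dropped at pos 1 in round 2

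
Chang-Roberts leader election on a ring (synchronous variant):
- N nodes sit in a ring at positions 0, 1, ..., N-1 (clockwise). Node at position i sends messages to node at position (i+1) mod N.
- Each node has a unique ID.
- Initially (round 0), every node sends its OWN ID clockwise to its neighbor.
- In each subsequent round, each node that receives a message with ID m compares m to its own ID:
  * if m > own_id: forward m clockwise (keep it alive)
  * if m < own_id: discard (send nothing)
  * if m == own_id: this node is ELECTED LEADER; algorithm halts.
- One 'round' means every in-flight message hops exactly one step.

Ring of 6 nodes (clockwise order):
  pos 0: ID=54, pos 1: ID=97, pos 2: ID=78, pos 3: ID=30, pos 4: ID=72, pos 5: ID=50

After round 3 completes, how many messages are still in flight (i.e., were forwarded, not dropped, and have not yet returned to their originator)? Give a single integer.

Round 1: pos1(id97) recv 54: drop; pos2(id78) recv 97: fwd; pos3(id30) recv 78: fwd; pos4(id72) recv 30: drop; pos5(id50) recv 72: fwd; pos0(id54) recv 50: drop
Round 2: pos3(id30) recv 97: fwd; pos4(id72) recv 78: fwd; pos0(id54) recv 72: fwd
Round 3: pos4(id72) recv 97: fwd; pos5(id50) recv 78: fwd; pos1(id97) recv 72: drop
After round 3: 2 messages still in flight

Answer: 2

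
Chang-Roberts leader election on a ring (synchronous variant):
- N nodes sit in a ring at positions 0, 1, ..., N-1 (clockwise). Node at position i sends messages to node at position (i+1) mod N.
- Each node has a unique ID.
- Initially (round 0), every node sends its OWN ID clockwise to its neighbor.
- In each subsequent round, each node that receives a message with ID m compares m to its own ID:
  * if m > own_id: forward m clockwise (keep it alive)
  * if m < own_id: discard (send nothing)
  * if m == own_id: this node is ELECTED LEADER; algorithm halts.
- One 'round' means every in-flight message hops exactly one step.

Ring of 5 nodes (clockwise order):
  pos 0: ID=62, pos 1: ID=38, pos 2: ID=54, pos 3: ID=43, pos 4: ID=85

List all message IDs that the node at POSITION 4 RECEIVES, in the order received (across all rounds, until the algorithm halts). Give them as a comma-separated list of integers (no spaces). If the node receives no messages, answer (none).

Round 1: pos1(id38) recv 62: fwd; pos2(id54) recv 38: drop; pos3(id43) recv 54: fwd; pos4(id85) recv 43: drop; pos0(id62) recv 85: fwd
Round 2: pos2(id54) recv 62: fwd; pos4(id85) recv 54: drop; pos1(id38) recv 85: fwd
Round 3: pos3(id43) recv 62: fwd; pos2(id54) recv 85: fwd
Round 4: pos4(id85) recv 62: drop; pos3(id43) recv 85: fwd
Round 5: pos4(id85) recv 85: ELECTED

Answer: 43,54,62,85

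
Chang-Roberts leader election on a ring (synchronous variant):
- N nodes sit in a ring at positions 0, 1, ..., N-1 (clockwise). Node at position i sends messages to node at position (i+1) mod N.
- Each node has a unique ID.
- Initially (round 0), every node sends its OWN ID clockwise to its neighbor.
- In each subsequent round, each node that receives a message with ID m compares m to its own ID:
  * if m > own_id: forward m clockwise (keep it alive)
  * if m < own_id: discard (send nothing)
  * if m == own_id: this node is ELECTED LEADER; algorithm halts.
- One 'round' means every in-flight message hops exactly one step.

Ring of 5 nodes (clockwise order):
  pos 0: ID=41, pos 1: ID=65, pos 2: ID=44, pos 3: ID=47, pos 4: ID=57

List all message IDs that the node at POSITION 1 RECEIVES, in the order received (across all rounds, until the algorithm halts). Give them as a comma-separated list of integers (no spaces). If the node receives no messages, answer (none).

Round 1: pos1(id65) recv 41: drop; pos2(id44) recv 65: fwd; pos3(id47) recv 44: drop; pos4(id57) recv 47: drop; pos0(id41) recv 57: fwd
Round 2: pos3(id47) recv 65: fwd; pos1(id65) recv 57: drop
Round 3: pos4(id57) recv 65: fwd
Round 4: pos0(id41) recv 65: fwd
Round 5: pos1(id65) recv 65: ELECTED

Answer: 41,57,65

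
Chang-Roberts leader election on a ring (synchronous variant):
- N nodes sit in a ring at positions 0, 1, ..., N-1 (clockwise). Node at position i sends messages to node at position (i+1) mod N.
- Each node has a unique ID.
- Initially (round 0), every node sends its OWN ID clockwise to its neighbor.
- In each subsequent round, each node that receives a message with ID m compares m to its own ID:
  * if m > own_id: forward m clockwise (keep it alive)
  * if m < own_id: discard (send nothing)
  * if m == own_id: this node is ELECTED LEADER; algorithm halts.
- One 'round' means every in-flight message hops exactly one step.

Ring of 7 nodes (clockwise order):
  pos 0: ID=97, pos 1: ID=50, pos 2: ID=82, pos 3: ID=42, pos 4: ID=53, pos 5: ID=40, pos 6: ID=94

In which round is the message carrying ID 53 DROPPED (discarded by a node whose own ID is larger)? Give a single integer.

Answer: 2

Derivation:
Round 1: pos1(id50) recv 97: fwd; pos2(id82) recv 50: drop; pos3(id42) recv 82: fwd; pos4(id53) recv 42: drop; pos5(id40) recv 53: fwd; pos6(id94) recv 40: drop; pos0(id97) recv 94: drop
Round 2: pos2(id82) recv 97: fwd; pos4(id53) recv 82: fwd; pos6(id94) recv 53: drop
Round 3: pos3(id42) recv 97: fwd; pos5(id40) recv 82: fwd
Round 4: pos4(id53) recv 97: fwd; pos6(id94) recv 82: drop
Round 5: pos5(id40) recv 97: fwd
Round 6: pos6(id94) recv 97: fwd
Round 7: pos0(id97) recv 97: ELECTED
Message ID 53 originates at pos 4; dropped at pos 6 in round 2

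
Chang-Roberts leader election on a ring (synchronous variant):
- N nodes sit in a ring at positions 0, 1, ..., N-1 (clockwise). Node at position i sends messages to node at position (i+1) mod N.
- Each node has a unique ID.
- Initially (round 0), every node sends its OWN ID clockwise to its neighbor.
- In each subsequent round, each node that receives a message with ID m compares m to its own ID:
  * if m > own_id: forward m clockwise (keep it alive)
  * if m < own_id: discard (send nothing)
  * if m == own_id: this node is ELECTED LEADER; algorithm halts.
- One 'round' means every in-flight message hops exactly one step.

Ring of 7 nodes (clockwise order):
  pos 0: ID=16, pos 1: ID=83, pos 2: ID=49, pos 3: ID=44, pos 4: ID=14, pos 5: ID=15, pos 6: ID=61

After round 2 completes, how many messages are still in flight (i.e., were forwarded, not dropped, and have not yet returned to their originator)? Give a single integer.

Answer: 3

Derivation:
Round 1: pos1(id83) recv 16: drop; pos2(id49) recv 83: fwd; pos3(id44) recv 49: fwd; pos4(id14) recv 44: fwd; pos5(id15) recv 14: drop; pos6(id61) recv 15: drop; pos0(id16) recv 61: fwd
Round 2: pos3(id44) recv 83: fwd; pos4(id14) recv 49: fwd; pos5(id15) recv 44: fwd; pos1(id83) recv 61: drop
After round 2: 3 messages still in flight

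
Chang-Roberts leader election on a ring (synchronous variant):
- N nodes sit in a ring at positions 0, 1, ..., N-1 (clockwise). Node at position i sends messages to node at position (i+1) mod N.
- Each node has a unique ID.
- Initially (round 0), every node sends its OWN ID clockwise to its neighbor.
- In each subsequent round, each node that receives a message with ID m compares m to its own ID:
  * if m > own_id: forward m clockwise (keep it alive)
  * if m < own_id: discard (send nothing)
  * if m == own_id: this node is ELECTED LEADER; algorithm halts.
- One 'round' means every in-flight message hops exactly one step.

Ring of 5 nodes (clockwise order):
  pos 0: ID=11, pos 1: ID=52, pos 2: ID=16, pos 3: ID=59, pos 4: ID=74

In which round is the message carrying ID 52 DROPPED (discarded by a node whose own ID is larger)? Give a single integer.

Answer: 2

Derivation:
Round 1: pos1(id52) recv 11: drop; pos2(id16) recv 52: fwd; pos3(id59) recv 16: drop; pos4(id74) recv 59: drop; pos0(id11) recv 74: fwd
Round 2: pos3(id59) recv 52: drop; pos1(id52) recv 74: fwd
Round 3: pos2(id16) recv 74: fwd
Round 4: pos3(id59) recv 74: fwd
Round 5: pos4(id74) recv 74: ELECTED
Message ID 52 originates at pos 1; dropped at pos 3 in round 2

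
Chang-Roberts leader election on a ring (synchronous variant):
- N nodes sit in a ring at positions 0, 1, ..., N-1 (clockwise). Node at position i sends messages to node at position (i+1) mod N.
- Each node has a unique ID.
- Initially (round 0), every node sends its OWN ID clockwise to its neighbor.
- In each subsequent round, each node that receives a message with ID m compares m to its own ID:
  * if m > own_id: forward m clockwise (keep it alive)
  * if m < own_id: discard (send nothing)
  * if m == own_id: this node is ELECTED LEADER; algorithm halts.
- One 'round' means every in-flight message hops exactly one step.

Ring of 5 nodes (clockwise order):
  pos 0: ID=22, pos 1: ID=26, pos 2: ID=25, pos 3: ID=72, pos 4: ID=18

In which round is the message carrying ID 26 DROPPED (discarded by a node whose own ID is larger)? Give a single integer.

Answer: 2

Derivation:
Round 1: pos1(id26) recv 22: drop; pos2(id25) recv 26: fwd; pos3(id72) recv 25: drop; pos4(id18) recv 72: fwd; pos0(id22) recv 18: drop
Round 2: pos3(id72) recv 26: drop; pos0(id22) recv 72: fwd
Round 3: pos1(id26) recv 72: fwd
Round 4: pos2(id25) recv 72: fwd
Round 5: pos3(id72) recv 72: ELECTED
Message ID 26 originates at pos 1; dropped at pos 3 in round 2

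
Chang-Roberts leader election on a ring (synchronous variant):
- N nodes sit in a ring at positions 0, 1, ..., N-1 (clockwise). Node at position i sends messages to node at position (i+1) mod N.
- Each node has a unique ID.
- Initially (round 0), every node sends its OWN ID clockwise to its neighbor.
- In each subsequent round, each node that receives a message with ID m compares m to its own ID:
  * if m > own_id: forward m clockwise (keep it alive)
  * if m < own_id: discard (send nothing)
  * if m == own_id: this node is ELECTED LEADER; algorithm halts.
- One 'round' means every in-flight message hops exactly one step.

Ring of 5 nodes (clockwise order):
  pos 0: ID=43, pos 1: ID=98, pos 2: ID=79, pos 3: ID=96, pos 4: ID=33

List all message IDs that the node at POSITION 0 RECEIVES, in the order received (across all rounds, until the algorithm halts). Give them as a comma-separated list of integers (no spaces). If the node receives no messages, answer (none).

Answer: 33,96,98

Derivation:
Round 1: pos1(id98) recv 43: drop; pos2(id79) recv 98: fwd; pos3(id96) recv 79: drop; pos4(id33) recv 96: fwd; pos0(id43) recv 33: drop
Round 2: pos3(id96) recv 98: fwd; pos0(id43) recv 96: fwd
Round 3: pos4(id33) recv 98: fwd; pos1(id98) recv 96: drop
Round 4: pos0(id43) recv 98: fwd
Round 5: pos1(id98) recv 98: ELECTED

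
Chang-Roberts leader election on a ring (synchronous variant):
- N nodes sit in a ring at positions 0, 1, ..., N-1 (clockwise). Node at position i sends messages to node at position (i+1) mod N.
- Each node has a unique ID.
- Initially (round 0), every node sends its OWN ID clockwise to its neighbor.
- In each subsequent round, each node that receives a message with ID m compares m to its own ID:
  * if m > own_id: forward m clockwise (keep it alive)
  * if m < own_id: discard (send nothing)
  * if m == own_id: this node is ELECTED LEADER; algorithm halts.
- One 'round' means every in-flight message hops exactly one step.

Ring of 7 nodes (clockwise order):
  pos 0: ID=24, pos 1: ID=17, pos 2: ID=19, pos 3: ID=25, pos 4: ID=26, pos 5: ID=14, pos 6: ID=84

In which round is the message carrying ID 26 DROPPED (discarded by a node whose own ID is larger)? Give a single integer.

Round 1: pos1(id17) recv 24: fwd; pos2(id19) recv 17: drop; pos3(id25) recv 19: drop; pos4(id26) recv 25: drop; pos5(id14) recv 26: fwd; pos6(id84) recv 14: drop; pos0(id24) recv 84: fwd
Round 2: pos2(id19) recv 24: fwd; pos6(id84) recv 26: drop; pos1(id17) recv 84: fwd
Round 3: pos3(id25) recv 24: drop; pos2(id19) recv 84: fwd
Round 4: pos3(id25) recv 84: fwd
Round 5: pos4(id26) recv 84: fwd
Round 6: pos5(id14) recv 84: fwd
Round 7: pos6(id84) recv 84: ELECTED
Message ID 26 originates at pos 4; dropped at pos 6 in round 2

Answer: 2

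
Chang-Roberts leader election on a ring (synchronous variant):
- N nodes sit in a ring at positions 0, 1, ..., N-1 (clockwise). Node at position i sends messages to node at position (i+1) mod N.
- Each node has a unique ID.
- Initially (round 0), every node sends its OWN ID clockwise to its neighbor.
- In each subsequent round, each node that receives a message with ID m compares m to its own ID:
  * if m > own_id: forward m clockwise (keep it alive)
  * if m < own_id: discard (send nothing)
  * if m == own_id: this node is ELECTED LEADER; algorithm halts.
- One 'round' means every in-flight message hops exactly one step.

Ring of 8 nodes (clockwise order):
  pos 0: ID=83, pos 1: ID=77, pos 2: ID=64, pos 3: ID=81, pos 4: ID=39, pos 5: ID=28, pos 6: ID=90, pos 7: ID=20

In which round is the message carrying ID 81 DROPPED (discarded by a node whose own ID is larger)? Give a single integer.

Round 1: pos1(id77) recv 83: fwd; pos2(id64) recv 77: fwd; pos3(id81) recv 64: drop; pos4(id39) recv 81: fwd; pos5(id28) recv 39: fwd; pos6(id90) recv 28: drop; pos7(id20) recv 90: fwd; pos0(id83) recv 20: drop
Round 2: pos2(id64) recv 83: fwd; pos3(id81) recv 77: drop; pos5(id28) recv 81: fwd; pos6(id90) recv 39: drop; pos0(id83) recv 90: fwd
Round 3: pos3(id81) recv 83: fwd; pos6(id90) recv 81: drop; pos1(id77) recv 90: fwd
Round 4: pos4(id39) recv 83: fwd; pos2(id64) recv 90: fwd
Round 5: pos5(id28) recv 83: fwd; pos3(id81) recv 90: fwd
Round 6: pos6(id90) recv 83: drop; pos4(id39) recv 90: fwd
Round 7: pos5(id28) recv 90: fwd
Round 8: pos6(id90) recv 90: ELECTED
Message ID 81 originates at pos 3; dropped at pos 6 in round 3

Answer: 3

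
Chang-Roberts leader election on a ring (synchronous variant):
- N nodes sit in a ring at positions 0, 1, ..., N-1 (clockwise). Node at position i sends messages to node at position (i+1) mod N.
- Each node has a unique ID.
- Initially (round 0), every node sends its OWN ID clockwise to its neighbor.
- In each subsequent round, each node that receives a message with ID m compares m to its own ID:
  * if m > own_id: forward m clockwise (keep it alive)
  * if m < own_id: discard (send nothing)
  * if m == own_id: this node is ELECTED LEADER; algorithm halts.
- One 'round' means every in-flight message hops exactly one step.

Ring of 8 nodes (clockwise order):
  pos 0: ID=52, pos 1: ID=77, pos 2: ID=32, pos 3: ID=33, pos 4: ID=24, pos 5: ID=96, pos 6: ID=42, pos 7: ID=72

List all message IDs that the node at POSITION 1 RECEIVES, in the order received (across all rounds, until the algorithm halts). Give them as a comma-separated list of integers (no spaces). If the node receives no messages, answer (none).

Round 1: pos1(id77) recv 52: drop; pos2(id32) recv 77: fwd; pos3(id33) recv 32: drop; pos4(id24) recv 33: fwd; pos5(id96) recv 24: drop; pos6(id42) recv 96: fwd; pos7(id72) recv 42: drop; pos0(id52) recv 72: fwd
Round 2: pos3(id33) recv 77: fwd; pos5(id96) recv 33: drop; pos7(id72) recv 96: fwd; pos1(id77) recv 72: drop
Round 3: pos4(id24) recv 77: fwd; pos0(id52) recv 96: fwd
Round 4: pos5(id96) recv 77: drop; pos1(id77) recv 96: fwd
Round 5: pos2(id32) recv 96: fwd
Round 6: pos3(id33) recv 96: fwd
Round 7: pos4(id24) recv 96: fwd
Round 8: pos5(id96) recv 96: ELECTED

Answer: 52,72,96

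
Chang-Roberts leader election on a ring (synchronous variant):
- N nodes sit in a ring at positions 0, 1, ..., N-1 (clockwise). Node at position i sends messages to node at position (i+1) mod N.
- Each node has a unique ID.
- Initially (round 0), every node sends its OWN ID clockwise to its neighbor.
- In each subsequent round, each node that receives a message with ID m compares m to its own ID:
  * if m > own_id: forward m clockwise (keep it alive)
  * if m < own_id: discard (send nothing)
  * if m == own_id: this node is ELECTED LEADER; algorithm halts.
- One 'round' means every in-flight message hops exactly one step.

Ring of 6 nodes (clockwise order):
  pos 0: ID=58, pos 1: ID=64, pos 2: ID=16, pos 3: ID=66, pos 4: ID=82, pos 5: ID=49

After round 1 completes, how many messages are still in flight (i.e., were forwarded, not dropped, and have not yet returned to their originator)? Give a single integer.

Round 1: pos1(id64) recv 58: drop; pos2(id16) recv 64: fwd; pos3(id66) recv 16: drop; pos4(id82) recv 66: drop; pos5(id49) recv 82: fwd; pos0(id58) recv 49: drop
After round 1: 2 messages still in flight

Answer: 2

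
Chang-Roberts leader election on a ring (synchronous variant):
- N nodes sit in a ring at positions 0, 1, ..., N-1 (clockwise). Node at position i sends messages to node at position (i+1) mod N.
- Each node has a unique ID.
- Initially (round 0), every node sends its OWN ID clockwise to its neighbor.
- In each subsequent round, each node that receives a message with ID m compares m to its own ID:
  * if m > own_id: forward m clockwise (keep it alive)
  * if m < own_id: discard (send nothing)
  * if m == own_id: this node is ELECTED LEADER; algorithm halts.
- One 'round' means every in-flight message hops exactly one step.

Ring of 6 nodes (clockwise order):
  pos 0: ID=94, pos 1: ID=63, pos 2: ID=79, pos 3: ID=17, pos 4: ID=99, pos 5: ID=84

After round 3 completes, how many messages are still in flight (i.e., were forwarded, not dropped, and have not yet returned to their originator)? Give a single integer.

Round 1: pos1(id63) recv 94: fwd; pos2(id79) recv 63: drop; pos3(id17) recv 79: fwd; pos4(id99) recv 17: drop; pos5(id84) recv 99: fwd; pos0(id94) recv 84: drop
Round 2: pos2(id79) recv 94: fwd; pos4(id99) recv 79: drop; pos0(id94) recv 99: fwd
Round 3: pos3(id17) recv 94: fwd; pos1(id63) recv 99: fwd
After round 3: 2 messages still in flight

Answer: 2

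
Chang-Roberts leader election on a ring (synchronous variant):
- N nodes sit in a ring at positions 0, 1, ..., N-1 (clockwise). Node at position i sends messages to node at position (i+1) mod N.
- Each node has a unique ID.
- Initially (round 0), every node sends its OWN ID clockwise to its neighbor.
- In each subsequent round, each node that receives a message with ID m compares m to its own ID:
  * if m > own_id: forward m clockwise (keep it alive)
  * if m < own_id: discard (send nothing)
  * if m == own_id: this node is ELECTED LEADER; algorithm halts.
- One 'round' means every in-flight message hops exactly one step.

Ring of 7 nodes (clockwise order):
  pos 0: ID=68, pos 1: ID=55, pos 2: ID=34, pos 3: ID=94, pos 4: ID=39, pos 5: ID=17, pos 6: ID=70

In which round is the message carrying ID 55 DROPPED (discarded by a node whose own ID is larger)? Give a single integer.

Answer: 2

Derivation:
Round 1: pos1(id55) recv 68: fwd; pos2(id34) recv 55: fwd; pos3(id94) recv 34: drop; pos4(id39) recv 94: fwd; pos5(id17) recv 39: fwd; pos6(id70) recv 17: drop; pos0(id68) recv 70: fwd
Round 2: pos2(id34) recv 68: fwd; pos3(id94) recv 55: drop; pos5(id17) recv 94: fwd; pos6(id70) recv 39: drop; pos1(id55) recv 70: fwd
Round 3: pos3(id94) recv 68: drop; pos6(id70) recv 94: fwd; pos2(id34) recv 70: fwd
Round 4: pos0(id68) recv 94: fwd; pos3(id94) recv 70: drop
Round 5: pos1(id55) recv 94: fwd
Round 6: pos2(id34) recv 94: fwd
Round 7: pos3(id94) recv 94: ELECTED
Message ID 55 originates at pos 1; dropped at pos 3 in round 2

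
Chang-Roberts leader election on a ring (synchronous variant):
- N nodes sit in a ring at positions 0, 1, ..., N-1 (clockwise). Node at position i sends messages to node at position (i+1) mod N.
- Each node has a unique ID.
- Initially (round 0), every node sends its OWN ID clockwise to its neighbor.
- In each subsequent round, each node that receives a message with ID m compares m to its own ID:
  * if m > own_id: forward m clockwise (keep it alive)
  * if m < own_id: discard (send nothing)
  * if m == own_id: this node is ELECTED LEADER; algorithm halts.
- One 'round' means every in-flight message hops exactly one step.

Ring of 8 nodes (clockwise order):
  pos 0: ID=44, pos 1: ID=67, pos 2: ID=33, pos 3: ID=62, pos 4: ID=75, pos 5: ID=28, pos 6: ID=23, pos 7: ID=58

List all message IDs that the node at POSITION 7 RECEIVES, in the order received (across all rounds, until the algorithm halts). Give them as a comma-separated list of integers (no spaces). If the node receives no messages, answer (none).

Answer: 23,28,75

Derivation:
Round 1: pos1(id67) recv 44: drop; pos2(id33) recv 67: fwd; pos3(id62) recv 33: drop; pos4(id75) recv 62: drop; pos5(id28) recv 75: fwd; pos6(id23) recv 28: fwd; pos7(id58) recv 23: drop; pos0(id44) recv 58: fwd
Round 2: pos3(id62) recv 67: fwd; pos6(id23) recv 75: fwd; pos7(id58) recv 28: drop; pos1(id67) recv 58: drop
Round 3: pos4(id75) recv 67: drop; pos7(id58) recv 75: fwd
Round 4: pos0(id44) recv 75: fwd
Round 5: pos1(id67) recv 75: fwd
Round 6: pos2(id33) recv 75: fwd
Round 7: pos3(id62) recv 75: fwd
Round 8: pos4(id75) recv 75: ELECTED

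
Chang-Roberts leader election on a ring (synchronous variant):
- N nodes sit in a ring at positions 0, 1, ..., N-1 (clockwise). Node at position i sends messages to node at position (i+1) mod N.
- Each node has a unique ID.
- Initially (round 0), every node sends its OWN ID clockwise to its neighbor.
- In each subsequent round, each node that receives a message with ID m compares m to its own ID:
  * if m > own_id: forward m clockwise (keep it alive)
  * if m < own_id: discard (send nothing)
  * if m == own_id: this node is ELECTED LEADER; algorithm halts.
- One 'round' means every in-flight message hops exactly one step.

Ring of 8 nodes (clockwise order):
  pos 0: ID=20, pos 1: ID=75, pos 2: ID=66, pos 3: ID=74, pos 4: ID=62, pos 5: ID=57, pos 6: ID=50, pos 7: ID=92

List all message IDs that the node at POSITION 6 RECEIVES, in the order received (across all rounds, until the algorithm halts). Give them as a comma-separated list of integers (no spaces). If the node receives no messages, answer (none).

Round 1: pos1(id75) recv 20: drop; pos2(id66) recv 75: fwd; pos3(id74) recv 66: drop; pos4(id62) recv 74: fwd; pos5(id57) recv 62: fwd; pos6(id50) recv 57: fwd; pos7(id92) recv 50: drop; pos0(id20) recv 92: fwd
Round 2: pos3(id74) recv 75: fwd; pos5(id57) recv 74: fwd; pos6(id50) recv 62: fwd; pos7(id92) recv 57: drop; pos1(id75) recv 92: fwd
Round 3: pos4(id62) recv 75: fwd; pos6(id50) recv 74: fwd; pos7(id92) recv 62: drop; pos2(id66) recv 92: fwd
Round 4: pos5(id57) recv 75: fwd; pos7(id92) recv 74: drop; pos3(id74) recv 92: fwd
Round 5: pos6(id50) recv 75: fwd; pos4(id62) recv 92: fwd
Round 6: pos7(id92) recv 75: drop; pos5(id57) recv 92: fwd
Round 7: pos6(id50) recv 92: fwd
Round 8: pos7(id92) recv 92: ELECTED

Answer: 57,62,74,75,92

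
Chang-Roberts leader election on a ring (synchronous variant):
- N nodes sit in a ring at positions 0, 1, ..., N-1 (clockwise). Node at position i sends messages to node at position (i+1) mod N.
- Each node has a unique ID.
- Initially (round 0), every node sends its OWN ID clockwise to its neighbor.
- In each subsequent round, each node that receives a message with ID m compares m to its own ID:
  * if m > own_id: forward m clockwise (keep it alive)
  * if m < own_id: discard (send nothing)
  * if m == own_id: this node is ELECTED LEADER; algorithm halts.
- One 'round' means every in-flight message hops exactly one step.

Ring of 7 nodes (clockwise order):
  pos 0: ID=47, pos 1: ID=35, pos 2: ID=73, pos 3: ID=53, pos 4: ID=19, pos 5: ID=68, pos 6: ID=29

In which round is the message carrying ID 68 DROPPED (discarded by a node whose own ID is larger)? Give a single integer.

Answer: 4

Derivation:
Round 1: pos1(id35) recv 47: fwd; pos2(id73) recv 35: drop; pos3(id53) recv 73: fwd; pos4(id19) recv 53: fwd; pos5(id68) recv 19: drop; pos6(id29) recv 68: fwd; pos0(id47) recv 29: drop
Round 2: pos2(id73) recv 47: drop; pos4(id19) recv 73: fwd; pos5(id68) recv 53: drop; pos0(id47) recv 68: fwd
Round 3: pos5(id68) recv 73: fwd; pos1(id35) recv 68: fwd
Round 4: pos6(id29) recv 73: fwd; pos2(id73) recv 68: drop
Round 5: pos0(id47) recv 73: fwd
Round 6: pos1(id35) recv 73: fwd
Round 7: pos2(id73) recv 73: ELECTED
Message ID 68 originates at pos 5; dropped at pos 2 in round 4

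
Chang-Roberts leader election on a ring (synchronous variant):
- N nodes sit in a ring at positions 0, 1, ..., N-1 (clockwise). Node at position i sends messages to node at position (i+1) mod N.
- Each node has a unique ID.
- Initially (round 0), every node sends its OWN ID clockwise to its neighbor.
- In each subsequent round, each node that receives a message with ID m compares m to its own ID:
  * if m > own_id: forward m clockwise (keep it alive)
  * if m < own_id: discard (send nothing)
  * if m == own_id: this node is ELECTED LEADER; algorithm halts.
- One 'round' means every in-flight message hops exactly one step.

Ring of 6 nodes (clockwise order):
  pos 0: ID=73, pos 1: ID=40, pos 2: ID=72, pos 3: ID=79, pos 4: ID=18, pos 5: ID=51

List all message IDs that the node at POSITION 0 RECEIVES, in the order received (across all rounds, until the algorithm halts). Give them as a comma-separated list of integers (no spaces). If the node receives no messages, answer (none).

Answer: 51,79

Derivation:
Round 1: pos1(id40) recv 73: fwd; pos2(id72) recv 40: drop; pos3(id79) recv 72: drop; pos4(id18) recv 79: fwd; pos5(id51) recv 18: drop; pos0(id73) recv 51: drop
Round 2: pos2(id72) recv 73: fwd; pos5(id51) recv 79: fwd
Round 3: pos3(id79) recv 73: drop; pos0(id73) recv 79: fwd
Round 4: pos1(id40) recv 79: fwd
Round 5: pos2(id72) recv 79: fwd
Round 6: pos3(id79) recv 79: ELECTED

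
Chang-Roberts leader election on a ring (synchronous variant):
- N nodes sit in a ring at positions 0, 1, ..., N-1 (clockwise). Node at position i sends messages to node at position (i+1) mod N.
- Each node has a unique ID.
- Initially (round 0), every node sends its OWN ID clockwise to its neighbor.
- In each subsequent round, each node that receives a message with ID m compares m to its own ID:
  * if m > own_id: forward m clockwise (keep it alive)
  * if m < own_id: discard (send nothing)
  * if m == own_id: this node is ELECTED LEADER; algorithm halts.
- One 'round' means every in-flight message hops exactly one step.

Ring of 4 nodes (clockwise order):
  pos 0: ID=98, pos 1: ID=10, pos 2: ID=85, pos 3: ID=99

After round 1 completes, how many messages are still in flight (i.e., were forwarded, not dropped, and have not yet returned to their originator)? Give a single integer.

Answer: 2

Derivation:
Round 1: pos1(id10) recv 98: fwd; pos2(id85) recv 10: drop; pos3(id99) recv 85: drop; pos0(id98) recv 99: fwd
After round 1: 2 messages still in flight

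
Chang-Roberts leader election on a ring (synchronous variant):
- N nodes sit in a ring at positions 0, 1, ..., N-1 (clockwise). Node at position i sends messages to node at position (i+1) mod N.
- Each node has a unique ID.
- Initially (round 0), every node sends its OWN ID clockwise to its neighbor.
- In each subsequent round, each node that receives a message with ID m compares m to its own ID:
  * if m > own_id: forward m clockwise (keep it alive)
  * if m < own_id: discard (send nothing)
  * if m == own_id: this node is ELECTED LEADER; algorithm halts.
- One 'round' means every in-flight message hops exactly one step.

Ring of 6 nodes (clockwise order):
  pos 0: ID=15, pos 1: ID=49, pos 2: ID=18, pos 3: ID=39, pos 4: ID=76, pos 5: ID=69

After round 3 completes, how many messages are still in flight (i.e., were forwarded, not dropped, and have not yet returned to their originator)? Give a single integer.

Round 1: pos1(id49) recv 15: drop; pos2(id18) recv 49: fwd; pos3(id39) recv 18: drop; pos4(id76) recv 39: drop; pos5(id69) recv 76: fwd; pos0(id15) recv 69: fwd
Round 2: pos3(id39) recv 49: fwd; pos0(id15) recv 76: fwd; pos1(id49) recv 69: fwd
Round 3: pos4(id76) recv 49: drop; pos1(id49) recv 76: fwd; pos2(id18) recv 69: fwd
After round 3: 2 messages still in flight

Answer: 2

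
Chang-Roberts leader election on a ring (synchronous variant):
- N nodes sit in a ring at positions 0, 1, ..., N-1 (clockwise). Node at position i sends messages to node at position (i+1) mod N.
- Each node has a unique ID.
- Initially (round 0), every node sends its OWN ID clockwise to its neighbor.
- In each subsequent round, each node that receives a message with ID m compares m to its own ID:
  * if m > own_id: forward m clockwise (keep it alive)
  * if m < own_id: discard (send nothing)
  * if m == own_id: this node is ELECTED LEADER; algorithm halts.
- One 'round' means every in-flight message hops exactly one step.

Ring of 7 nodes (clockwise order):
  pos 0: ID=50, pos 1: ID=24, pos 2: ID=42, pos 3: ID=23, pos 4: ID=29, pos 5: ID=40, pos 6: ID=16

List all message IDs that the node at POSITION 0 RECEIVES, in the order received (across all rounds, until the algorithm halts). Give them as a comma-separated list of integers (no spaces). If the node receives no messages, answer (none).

Round 1: pos1(id24) recv 50: fwd; pos2(id42) recv 24: drop; pos3(id23) recv 42: fwd; pos4(id29) recv 23: drop; pos5(id40) recv 29: drop; pos6(id16) recv 40: fwd; pos0(id50) recv 16: drop
Round 2: pos2(id42) recv 50: fwd; pos4(id29) recv 42: fwd; pos0(id50) recv 40: drop
Round 3: pos3(id23) recv 50: fwd; pos5(id40) recv 42: fwd
Round 4: pos4(id29) recv 50: fwd; pos6(id16) recv 42: fwd
Round 5: pos5(id40) recv 50: fwd; pos0(id50) recv 42: drop
Round 6: pos6(id16) recv 50: fwd
Round 7: pos0(id50) recv 50: ELECTED

Answer: 16,40,42,50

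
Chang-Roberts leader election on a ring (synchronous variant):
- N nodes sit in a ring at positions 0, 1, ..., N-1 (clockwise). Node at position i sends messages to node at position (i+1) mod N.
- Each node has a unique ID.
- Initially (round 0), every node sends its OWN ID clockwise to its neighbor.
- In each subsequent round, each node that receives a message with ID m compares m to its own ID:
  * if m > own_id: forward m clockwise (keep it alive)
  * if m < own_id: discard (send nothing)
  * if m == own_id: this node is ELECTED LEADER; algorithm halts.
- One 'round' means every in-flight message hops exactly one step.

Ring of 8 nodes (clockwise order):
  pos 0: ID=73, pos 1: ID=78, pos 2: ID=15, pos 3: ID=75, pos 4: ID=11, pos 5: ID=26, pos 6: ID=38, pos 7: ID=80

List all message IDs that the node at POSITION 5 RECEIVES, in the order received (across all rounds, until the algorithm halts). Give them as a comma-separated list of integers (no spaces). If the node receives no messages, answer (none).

Answer: 11,75,78,80

Derivation:
Round 1: pos1(id78) recv 73: drop; pos2(id15) recv 78: fwd; pos3(id75) recv 15: drop; pos4(id11) recv 75: fwd; pos5(id26) recv 11: drop; pos6(id38) recv 26: drop; pos7(id80) recv 38: drop; pos0(id73) recv 80: fwd
Round 2: pos3(id75) recv 78: fwd; pos5(id26) recv 75: fwd; pos1(id78) recv 80: fwd
Round 3: pos4(id11) recv 78: fwd; pos6(id38) recv 75: fwd; pos2(id15) recv 80: fwd
Round 4: pos5(id26) recv 78: fwd; pos7(id80) recv 75: drop; pos3(id75) recv 80: fwd
Round 5: pos6(id38) recv 78: fwd; pos4(id11) recv 80: fwd
Round 6: pos7(id80) recv 78: drop; pos5(id26) recv 80: fwd
Round 7: pos6(id38) recv 80: fwd
Round 8: pos7(id80) recv 80: ELECTED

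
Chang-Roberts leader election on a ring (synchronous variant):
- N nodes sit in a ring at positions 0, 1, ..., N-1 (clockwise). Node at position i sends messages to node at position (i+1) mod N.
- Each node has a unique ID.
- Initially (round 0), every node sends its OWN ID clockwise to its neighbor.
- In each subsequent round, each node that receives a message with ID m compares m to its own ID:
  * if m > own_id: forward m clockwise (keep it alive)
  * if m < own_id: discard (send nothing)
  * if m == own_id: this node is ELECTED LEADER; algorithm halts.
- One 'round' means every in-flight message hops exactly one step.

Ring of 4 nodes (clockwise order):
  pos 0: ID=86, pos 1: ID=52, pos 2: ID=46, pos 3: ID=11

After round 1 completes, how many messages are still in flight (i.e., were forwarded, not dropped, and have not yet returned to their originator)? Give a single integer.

Round 1: pos1(id52) recv 86: fwd; pos2(id46) recv 52: fwd; pos3(id11) recv 46: fwd; pos0(id86) recv 11: drop
After round 1: 3 messages still in flight

Answer: 3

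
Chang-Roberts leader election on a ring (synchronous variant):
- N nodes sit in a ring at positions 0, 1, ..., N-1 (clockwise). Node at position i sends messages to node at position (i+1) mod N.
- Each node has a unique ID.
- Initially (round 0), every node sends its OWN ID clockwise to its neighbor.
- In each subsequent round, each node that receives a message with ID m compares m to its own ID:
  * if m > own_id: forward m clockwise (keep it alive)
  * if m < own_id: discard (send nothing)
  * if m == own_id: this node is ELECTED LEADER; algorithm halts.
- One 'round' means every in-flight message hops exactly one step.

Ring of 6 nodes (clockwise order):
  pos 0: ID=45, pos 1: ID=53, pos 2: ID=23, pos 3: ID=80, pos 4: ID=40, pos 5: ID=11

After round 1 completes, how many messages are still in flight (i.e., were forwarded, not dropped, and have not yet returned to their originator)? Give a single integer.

Answer: 3

Derivation:
Round 1: pos1(id53) recv 45: drop; pos2(id23) recv 53: fwd; pos3(id80) recv 23: drop; pos4(id40) recv 80: fwd; pos5(id11) recv 40: fwd; pos0(id45) recv 11: drop
After round 1: 3 messages still in flight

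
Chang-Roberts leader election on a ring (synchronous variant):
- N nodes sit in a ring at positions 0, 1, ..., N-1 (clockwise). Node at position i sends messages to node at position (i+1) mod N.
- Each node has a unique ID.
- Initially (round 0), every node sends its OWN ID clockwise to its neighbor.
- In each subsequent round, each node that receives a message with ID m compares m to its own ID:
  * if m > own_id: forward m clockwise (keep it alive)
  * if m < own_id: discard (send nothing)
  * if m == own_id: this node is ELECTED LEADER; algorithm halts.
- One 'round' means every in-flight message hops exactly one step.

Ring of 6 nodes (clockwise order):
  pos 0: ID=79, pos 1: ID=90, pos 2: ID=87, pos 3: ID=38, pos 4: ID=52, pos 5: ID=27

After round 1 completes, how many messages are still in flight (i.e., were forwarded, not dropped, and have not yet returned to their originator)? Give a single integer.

Round 1: pos1(id90) recv 79: drop; pos2(id87) recv 90: fwd; pos3(id38) recv 87: fwd; pos4(id52) recv 38: drop; pos5(id27) recv 52: fwd; pos0(id79) recv 27: drop
After round 1: 3 messages still in flight

Answer: 3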